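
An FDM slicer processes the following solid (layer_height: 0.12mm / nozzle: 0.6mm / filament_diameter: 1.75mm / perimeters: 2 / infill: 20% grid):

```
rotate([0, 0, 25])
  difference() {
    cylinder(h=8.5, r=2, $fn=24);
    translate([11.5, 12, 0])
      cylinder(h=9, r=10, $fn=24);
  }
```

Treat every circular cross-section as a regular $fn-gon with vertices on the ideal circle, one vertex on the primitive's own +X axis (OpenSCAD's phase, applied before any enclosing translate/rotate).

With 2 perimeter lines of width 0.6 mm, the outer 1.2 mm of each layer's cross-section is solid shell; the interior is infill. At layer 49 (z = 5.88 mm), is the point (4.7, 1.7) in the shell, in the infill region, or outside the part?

outside

At z = 5.88 mm: the r=2 cylinder gives a regular 24-gon of circumradius 2 (constant along its height); the cylinder at (11.5, 12): section is a regular 24-gon, circumradius r=10; Taking the first minus the rest: starting from the r=2 cylinder, the r=10 cylinder at (11.5, 12) misses the remaining region (no effect) — 1 connected region; (rotated 25° about Z; rotation is an isometry so areas/perimeters/island counts are preserved). Overall, the cross-section is a single solid region. Undo the 25° rotation: the query point maps to (4.978, -0.446) in the un-rotated model frame. The nearest boundary edge runs (2.00, 0.00)→(1.93, -0.52); distance from the point to it = 3.01 mm. The point is not inside any of the regions above, so it lies outside the cross-section (3.01 mm from the nearest boundary).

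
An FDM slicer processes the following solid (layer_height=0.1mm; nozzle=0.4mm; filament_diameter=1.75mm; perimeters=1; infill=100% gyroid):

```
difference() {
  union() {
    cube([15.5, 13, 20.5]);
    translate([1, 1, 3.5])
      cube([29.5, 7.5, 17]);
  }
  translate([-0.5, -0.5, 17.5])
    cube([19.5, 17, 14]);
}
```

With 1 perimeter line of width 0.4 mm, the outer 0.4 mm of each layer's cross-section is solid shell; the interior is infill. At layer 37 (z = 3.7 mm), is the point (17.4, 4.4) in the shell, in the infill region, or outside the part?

infill

At z = 3.7 mm: the cube is present — its section is the full 15.5×13 rectangle; the cube at (1, 1) is present — its section is the full 29.5×7.5 rectangle; Merging all regions: the regions partially overlap (shared area 108.75 mm²), so overlapping operands fuse into one piece — 1 connected region; the cube at (-0.5, -0.5) does not reach this height (z outside [17.5, 31.5]); Taking the first minus the rest: none of the subtracted shapes is present at this height, so that combined region is unchanged — 1 connected region. Overall, the cross-section is a single solid region. The nearest boundary edge runs (30.50, 1.00)→(15.50, 1.00); distance from the point to it = 3.40 mm. The point is inside the cross-section and 3.40 mm from the nearest boundary — more than the 0.4 mm shell width (1 × 0.4), so it's in the infill interior.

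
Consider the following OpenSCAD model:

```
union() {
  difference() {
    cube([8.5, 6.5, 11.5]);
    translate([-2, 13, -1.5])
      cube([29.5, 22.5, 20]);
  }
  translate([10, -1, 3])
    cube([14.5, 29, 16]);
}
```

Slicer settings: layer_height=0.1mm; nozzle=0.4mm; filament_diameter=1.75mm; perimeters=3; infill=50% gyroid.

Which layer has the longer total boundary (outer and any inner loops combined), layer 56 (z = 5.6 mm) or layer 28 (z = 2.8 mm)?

Layer 56 (z = 5.6): the cube (footprint 8.5×6.5) is included at this height (perimeter 30.00 mm); the cube at (-2, 13) is present — its section is the full 29.5×22.5 rectangle (perimeter 104.00 mm); After the difference (first − rest): starting from the 8.5×6.5 cube, the 29.5×22.5 cube at (-2, 13) misses the remaining region (no effect) — boundary = 30.00 mm; the cube at (10, -1) (footprint 14.5×29) is included at this height (perimeter 87.00 mm); Merging all regions: the 2 present regions are separate (no shared area or edge), so areas and boundary lengths simply add and each stays a separate island — boundary = 117.00 mm. So its perimeter = 117.00 mm. Layer 28 (z = 2.8): the cube (footprint 8.5×6.5) is included at this height (perimeter 30.00 mm); the cube at (-2, 13) (footprint 29.5×22.5) is included at this height (perimeter 104.00 mm); Subtracting the remaining from the first: starting from the 8.5×6.5 cube, the 29.5×22.5 cube at (-2, 13) misses the remaining region (no effect) — boundary = 30.00 mm; the cube at (10, -1) is absent (z outside [3, 19]); Combining (union): only the result so far is present, so the union is just that shape — boundary = 30.00 mm. So its perimeter = 30.00 mm. Layer 56 is larger (117.00 vs 30.00 mm).

layer 56 (z = 5.6 mm)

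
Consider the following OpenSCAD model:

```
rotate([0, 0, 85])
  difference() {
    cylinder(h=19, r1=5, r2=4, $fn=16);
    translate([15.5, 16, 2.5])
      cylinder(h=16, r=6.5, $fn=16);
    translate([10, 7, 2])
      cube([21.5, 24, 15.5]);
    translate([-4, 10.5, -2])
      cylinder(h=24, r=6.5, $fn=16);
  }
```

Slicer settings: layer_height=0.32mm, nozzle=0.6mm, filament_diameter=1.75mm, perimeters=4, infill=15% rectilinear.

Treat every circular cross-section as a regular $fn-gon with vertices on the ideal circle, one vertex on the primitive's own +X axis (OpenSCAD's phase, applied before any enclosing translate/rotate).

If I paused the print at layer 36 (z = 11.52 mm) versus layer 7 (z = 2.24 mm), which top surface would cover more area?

Layer 36 (z = 11.52): the cone: at t=0.606 of its height the radius interpolates to r₁+(r₂−r₁)t = 4.394, giving a regular 16-gon of that circumradius (area = (16/2)·4.394²·sin(360°/16) = 59.10 mm²); the r=6.5 cylinder at (15.5, 16) gives a regular 16-gon of circumradius 6.5 (constant along its height) (area = (16/2)·6.500²·sin(360°/16) = 129.35 mm²); the cube at (10, 7) is present — its section is the full 21.5×24 rectangle (area 516.00 mm²); the cylinder at (-4, 10.5): section is a regular 16-gon, circumradius r=6.5 (area = (16/2)·6.500²·sin(360°/16) = 129.35 mm²); Taking the first minus the rest: starting from the cone (59.10 mm²), the r=6.5 cylinder at (15.5, 16) misses the remaining region (no effect); the 21.5×24 cube at (10, 7) misses the remaining region (no effect); the r=6.5 cylinder at (-4, 10.5) misses the remaining region (no effect) — area = 59.10 mm²; (rotated 85° about Z; rotation is an isometry so areas/perimeters/island counts are preserved). So its area = 59.10 mm². Layer 7 (z = 2.24): the cone: at t=0.118 of its height the radius interpolates to r₁+(r₂−r₁)t = 4.882, giving a regular 16-gon of that circumradius (area = (16/2)·4.882²·sin(360°/16) = 72.97 mm²); the cylinder at (15.5, 16) does not reach this height (z outside [2.5, 18.5]); the 21.5×24 cube at (10, 7) contributes its full rectangle (area 516.00 mm²); the r=6.5 cylinder at (-4, 10.5) contributes a regular 16-gon of circumradius 6.5 (area = (16/2)·6.500²·sin(360°/16) = 129.35 mm²); Taking the first minus the rest: starting from the cone (72.97 mm²), the 21.5×24 cube at (10, 7) misses the remaining region (no effect); the r=6.5 cylinder at (-4, 10.5) partially overlaps it — only the 0.05 mm² overlap (of its 129.35 mm²) is removed, clipping the outline — area = 72.92 mm²; (whole slice rotated 85° about Z — lengths, areas and connectivity unchanged). So its area = 72.92 mm². Layer 7 is larger (72.92 vs 59.10 mm²).

layer 7 (z = 2.24 mm)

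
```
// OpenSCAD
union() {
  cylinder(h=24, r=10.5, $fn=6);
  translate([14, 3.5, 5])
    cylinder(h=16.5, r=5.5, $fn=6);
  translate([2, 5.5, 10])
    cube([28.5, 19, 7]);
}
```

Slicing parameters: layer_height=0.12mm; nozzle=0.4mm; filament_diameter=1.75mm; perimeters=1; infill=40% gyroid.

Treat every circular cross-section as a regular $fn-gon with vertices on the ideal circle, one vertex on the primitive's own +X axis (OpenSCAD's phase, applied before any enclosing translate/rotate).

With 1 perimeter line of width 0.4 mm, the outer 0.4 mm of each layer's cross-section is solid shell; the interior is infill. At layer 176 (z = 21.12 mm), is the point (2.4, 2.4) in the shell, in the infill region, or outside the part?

infill

At z = 21.12 mm: the cylinder: section is a regular 6-gon, circumradius r=10.5; the r=5.5 cylinder at (14, 3.5) gives a regular 6-gon of circumradius 5.5 (constant along its height); the cube at (2, 5.5) is absent (z outside [10, 17]); Taking the union: the 2 present regions are separate (no shared area or edge), so areas and boundary lengths simply add and each stays a separate island — 2 connected regions. Overall, the cross-section has 2 separate islands. The nearest boundary edge runs (5.25, 9.09)→(10.50, 0.00); distance from the point to it = 5.81 mm. (Shell/infill is judged within the island containing the point — the largest one.) The point is inside the cross-section and 5.81 mm from the nearest boundary — more than the 0.4 mm shell width (1 × 0.4), so it's in the infill interior.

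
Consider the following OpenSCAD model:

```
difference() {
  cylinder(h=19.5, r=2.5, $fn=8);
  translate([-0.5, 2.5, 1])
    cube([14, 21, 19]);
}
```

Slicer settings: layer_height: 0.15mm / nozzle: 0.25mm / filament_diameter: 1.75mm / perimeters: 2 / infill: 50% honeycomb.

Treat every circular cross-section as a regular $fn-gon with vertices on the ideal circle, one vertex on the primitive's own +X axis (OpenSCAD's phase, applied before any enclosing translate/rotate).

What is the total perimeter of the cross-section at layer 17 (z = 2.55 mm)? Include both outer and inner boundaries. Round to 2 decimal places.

At z = 2.55 mm: the r=2.5 cylinder contributes a regular 8-gon of circumradius 2.5 (perimeter = 2·8·2.500·sin(180°/8) = 15.31 mm); the cube at (-0.5, 2.5) is present — its section is the full 14×21 rectangle (perimeter 70.00 mm); After the difference (first − rest): starting from the r=2.5 cylinder, the 14×21 cube at (-0.5, 2.5) misses the remaining region (no effect) — boundary = 15.31 mm. Overall, the cross-section is a single solid region. Total boundary length (outer) = 15.31 mm.

15.31 mm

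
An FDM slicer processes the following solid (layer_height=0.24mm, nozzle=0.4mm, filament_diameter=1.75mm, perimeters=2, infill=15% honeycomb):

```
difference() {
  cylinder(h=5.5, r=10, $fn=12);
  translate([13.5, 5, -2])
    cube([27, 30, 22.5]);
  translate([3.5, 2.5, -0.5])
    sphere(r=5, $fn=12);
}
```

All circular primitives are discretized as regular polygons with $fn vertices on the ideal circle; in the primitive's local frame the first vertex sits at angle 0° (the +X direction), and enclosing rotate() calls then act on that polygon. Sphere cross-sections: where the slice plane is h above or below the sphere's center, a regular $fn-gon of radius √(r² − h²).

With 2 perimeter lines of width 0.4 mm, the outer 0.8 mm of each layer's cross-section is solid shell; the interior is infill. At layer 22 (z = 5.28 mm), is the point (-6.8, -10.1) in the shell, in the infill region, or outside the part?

At z = 5.28 mm: the r=10 cylinder contributes a regular 12-gon of circumradius 10; the cube at (13.5, 5) is present — its section is the full 27×30 rectangle; the sphere at (3.5, 2.5) is absent (|z−center|=5.780 > r=5); Subtracting the remaining from the first: starting from the r=10 cylinder, the 27×30 cube at (13.5, 5) misses the remaining region (no effect) — 1 connected region. Overall, the cross-section is a single solid region. The nearest boundary edge runs (-5.00, -8.66)→(-8.66, -5.00); distance from the point to it = 2.29 mm. The point is not inside any of the regions above, so it lies outside the cross-section (2.29 mm from the nearest boundary).

outside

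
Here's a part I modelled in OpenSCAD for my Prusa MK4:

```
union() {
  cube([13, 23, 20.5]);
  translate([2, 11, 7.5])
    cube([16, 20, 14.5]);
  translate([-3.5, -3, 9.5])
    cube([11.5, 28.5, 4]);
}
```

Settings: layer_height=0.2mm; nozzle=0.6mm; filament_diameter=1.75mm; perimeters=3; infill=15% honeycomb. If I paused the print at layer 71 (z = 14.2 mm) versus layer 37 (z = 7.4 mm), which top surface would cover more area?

Layer 71 (z = 14.2): the 13×23 cube contributes its full rectangle (area 299.00 mm²); the cube at (2, 11) (footprint 16×20) is included at this height (area 320.00 mm²); the cube at (-3.5, -3) is absent (z outside [9.5, 13.5]); Taking the union: the regions partially overlap — summed areas 619.00 mm² minus the doubly-counted overlap 132.00 mm² gives 487.00 mm² — area = 487.00 mm². So its area = 487.00 mm². Layer 37 (z = 7.4): the 13×23 cube contributes its full rectangle (area 299.00 mm²); the cube at (2, 11) does not reach this height (z outside [7.5, 22]); the cube at (-3.5, -3) is not intersected at this z (z outside [9.5, 13.5]); Taking the union: only the 13×23 cube is present, so the union is just that shape — area = 299.00 mm². So its area = 299.00 mm². Layer 71 is larger (487.00 vs 299.00 mm²).

layer 71 (z = 14.2 mm)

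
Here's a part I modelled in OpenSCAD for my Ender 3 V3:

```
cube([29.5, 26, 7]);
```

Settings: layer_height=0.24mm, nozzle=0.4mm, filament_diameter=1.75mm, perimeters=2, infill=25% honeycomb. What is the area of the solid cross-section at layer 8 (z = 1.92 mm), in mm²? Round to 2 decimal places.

At z = 1.92 mm: the cube (footprint 29.5×26) is included at this height (area 767.00 mm²). Overall, the cross-section is a single solid region. Net area = 767.00 mm².

767.00 mm²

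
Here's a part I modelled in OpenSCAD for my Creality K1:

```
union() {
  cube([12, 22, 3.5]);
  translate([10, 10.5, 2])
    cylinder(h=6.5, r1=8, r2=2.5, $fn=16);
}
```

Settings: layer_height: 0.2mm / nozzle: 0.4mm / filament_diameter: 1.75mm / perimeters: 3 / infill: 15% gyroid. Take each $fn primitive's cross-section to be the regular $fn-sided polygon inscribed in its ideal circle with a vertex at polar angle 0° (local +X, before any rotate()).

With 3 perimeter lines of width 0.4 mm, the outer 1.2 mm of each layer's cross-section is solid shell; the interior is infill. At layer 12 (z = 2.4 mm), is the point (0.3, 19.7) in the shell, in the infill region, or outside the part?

shell

At z = 2.4 mm: the 12×22 cube contributes its full rectangle; the cone at (10, 10.5) (r1=8→r2=2.5) has section circumradius 7.662 here — a regular 16-gon; Taking the union: the regions partially overlap (shared area 119.70 mm²), so overlapping operands fuse into one piece — 1 connected region. Overall, the cross-section is a single solid region. The nearest boundary edge runs (0.00, 0.00)→(0.00, 22.00); distance from the point to it = 0.30 mm. The point is inside the cross-section, 0.30 mm from the nearest boundary — within the 1.2 mm shell band (3 × 0.4).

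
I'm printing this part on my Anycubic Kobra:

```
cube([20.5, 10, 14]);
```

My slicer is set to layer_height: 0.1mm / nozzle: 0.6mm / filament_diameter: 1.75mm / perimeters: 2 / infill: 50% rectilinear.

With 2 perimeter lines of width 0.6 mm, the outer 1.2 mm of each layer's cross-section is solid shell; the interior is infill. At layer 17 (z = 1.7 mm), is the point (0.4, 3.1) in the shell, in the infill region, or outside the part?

shell

At z = 1.7 mm: the cube is present — its section is the full 20.5×10 rectangle. Overall, the cross-section is a single solid region. The nearest boundary edge runs (0.00, 10.00)→(0.00, 0.00); distance from the point to it = 0.40 mm. The point is inside the cross-section, 0.40 mm from the nearest boundary — within the 1.2 mm shell band (2 × 0.6).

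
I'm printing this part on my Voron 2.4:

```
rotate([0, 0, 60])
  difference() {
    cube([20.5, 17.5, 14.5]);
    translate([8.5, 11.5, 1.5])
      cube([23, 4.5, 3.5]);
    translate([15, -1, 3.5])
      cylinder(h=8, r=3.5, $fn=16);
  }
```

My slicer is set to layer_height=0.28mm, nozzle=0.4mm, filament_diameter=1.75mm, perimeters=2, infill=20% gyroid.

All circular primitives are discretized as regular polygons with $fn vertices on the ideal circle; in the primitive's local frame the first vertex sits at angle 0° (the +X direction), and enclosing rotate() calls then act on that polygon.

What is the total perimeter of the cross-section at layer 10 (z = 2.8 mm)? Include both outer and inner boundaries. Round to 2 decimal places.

At z = 2.8 mm: the cube is present — its section is the full 20.5×17.5 rectangle (perimeter 76.00 mm); the cube at (8.5, 11.5) is present — its section is the full 23×4.5 rectangle (perimeter 55.00 mm); the cylinder at (15, -1) is not intersected at this z (z outside [3.5, 11.5]); Subtracting the remaining from the first: starting from the 20.5×17.5 cube, the 23×4.5 cube at (8.5, 11.5) partially overlaps it — only the 54.00 mm² overlap (of its 103.50 mm²) is removed, clipping the outline — boundary = 100.00 mm; (whole slice rotated 60° about Z — lengths, areas and connectivity unchanged). Overall, the cross-section is a single solid region. Total boundary length (outer) = 100.00 mm.

100.00 mm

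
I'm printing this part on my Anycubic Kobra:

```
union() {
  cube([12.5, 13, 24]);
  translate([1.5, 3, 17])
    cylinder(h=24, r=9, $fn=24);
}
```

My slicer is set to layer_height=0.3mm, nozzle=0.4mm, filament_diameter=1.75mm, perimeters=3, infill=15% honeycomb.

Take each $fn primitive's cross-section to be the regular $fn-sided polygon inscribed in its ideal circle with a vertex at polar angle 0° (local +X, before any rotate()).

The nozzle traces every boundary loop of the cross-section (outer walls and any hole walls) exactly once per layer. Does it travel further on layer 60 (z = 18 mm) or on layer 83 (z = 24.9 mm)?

Layer 60 (z = 18): the cube is present — its section is the full 12.5×13 rectangle (perimeter 51.00 mm); the cylinder at (1.5, 3): section is a regular 24-gon, circumradius r=9 (perimeter = 2·24·9.000·sin(180°/24) = 56.39 mm); Taking the union: the regions partially overlap (shared area 107.09 mm²), so the edge portions inside another operand are dropped and the merged outline is re-measured after clipping — boundary = 66.98 mm. So its perimeter = 66.98 mm. Layer 83 (z = 24.9): the cube is absent (z outside [0, 24]); the cylinder at (1.5, 3): section is a regular 24-gon, circumradius r=9 (perimeter = 2·24·9.000·sin(180°/24) = 56.39 mm); Combining (union): only the r=9 cylinder at (1.5, 3) is present, so the union is just that shape — boundary = 56.39 mm. So its perimeter = 56.39 mm. Layer 60 is larger (66.98 vs 56.39 mm).

layer 60 (z = 18 mm)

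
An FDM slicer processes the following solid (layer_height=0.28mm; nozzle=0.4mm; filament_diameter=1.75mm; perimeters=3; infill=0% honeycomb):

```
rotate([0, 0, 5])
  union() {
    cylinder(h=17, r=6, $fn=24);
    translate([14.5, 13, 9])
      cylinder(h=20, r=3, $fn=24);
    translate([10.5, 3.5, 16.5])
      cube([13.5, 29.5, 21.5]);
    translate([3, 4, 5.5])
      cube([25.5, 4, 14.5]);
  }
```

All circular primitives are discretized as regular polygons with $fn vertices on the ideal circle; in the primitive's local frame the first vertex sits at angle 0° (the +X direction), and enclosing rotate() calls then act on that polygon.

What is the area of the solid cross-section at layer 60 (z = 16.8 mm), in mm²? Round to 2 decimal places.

557.14 mm²

At z = 16.8 mm: the cylinder: section is a regular 24-gon, circumradius r=6 (area = (24/2)·6.000²·sin(360°/24) = 111.81 mm²); the cylinder at (14.5, 13): section is a regular 24-gon, circumradius r=3 (area = (24/2)·3.000²·sin(360°/24) = 27.95 mm²); the cube at (10.5, 3.5) is present — its section is the full 13.5×29.5 rectangle (area 398.25 mm²); the 25.5×4 cube at (3, 4) contributes its full rectangle (area 102.00 mm²); Merging all regions: the regions partially overlap — summed areas 640.01 mm² minus the doubly-counted overlap 82.87 mm² gives 557.14 mm² — area = 557.14 mm²; (rotated 5° about Z; rotation is an isometry so areas/perimeters/island counts are preserved). Overall, the cross-section is a single solid region. Net area = 557.14 mm².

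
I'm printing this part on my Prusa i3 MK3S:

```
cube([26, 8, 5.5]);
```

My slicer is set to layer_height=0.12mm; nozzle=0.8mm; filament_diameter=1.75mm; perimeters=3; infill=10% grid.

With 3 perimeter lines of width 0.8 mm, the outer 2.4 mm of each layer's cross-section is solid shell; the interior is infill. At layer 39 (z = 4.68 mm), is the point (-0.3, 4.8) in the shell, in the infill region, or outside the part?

outside

At z = 4.68 mm: the cube (footprint 26×8) is included at this height. Overall, the cross-section is a single solid region. The nearest boundary edge runs (0.00, 8.00)→(0.00, 0.00); distance from the point to it = 0.30 mm. The point is not inside any of the regions above, so it lies outside the cross-section (0.30 mm from the nearest boundary).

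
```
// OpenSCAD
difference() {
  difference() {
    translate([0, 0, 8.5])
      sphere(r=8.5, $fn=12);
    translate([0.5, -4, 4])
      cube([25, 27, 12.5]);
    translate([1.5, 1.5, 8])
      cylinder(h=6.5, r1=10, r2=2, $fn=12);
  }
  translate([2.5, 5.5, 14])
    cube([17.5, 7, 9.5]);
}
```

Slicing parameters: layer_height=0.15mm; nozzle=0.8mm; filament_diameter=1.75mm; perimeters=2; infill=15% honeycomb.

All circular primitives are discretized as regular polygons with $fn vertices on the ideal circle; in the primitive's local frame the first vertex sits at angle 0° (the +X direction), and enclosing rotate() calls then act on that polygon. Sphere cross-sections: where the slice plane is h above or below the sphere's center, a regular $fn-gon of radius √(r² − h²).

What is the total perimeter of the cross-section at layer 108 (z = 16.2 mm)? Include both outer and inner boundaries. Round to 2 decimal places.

19.15 mm

At z = 16.2 mm: the sphere: section is a regular 12-gon, circumradius = √(r²−h²) = √(8.5²−7.7²) = 3.600 (perimeter = 2·12·3.600·sin(180°/12) = 22.36 mm); the 25×27 cube at (0.5, -4) contributes its full rectangle (perimeter 104.00 mm); the cone at (1.5, 1.5) is absent (z outside [8, 14.5]); After the difference (first − rest): starting from the r=8.5 sphere, the 25×27 cube at (0.5, -4) partially overlaps it — only the 15.91 mm² overlap (of its 675.00 mm²) is removed, clipping the outline — boundary = 19.15 mm; the 17.5×7 cube at (2.5, 5.5) contributes its full rectangle (perimeter 49.00 mm); After the difference (first − rest): starting from that combined region, the 17.5×7 cube at (2.5, 5.5) misses the remaining region (no effect) — boundary = 19.15 mm. Overall, the cross-section is a single solid region. Total boundary length (outer) = 19.15 mm.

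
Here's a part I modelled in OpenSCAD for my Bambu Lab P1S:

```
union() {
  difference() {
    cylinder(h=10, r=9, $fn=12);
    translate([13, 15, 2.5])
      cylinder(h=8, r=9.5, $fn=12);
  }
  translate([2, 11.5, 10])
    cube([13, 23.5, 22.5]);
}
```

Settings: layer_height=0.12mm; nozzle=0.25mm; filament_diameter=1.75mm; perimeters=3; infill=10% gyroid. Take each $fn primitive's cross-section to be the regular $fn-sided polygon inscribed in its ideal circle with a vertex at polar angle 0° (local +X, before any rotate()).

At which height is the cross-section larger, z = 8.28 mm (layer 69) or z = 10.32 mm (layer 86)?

layer 86 (z = 10.32 mm)

Layer 69 (z = 8.28): the r=9 cylinder contributes a regular 12-gon of circumradius 9 (area = (12/2)·9.000²·sin(360°/12) = 243.00 mm²); the cylinder at (13, 15): section is a regular 12-gon, circumradius r=9.5 (area = (12/2)·9.500²·sin(360°/12) = 270.75 mm²); Taking the first minus the rest: starting from the r=9 cylinder (243.00 mm²), the r=9.5 cylinder at (13, 15) misses the remaining region (no effect) — area = 243.00 mm²; the cube at (2, 11.5) is not intersected at this z (z outside [10, 32.5]); Taking the union: only the result so far is present, so the union is just that shape — area = 243.00 mm². So its area = 243.00 mm². Layer 86 (z = 10.32): the cylinder is not intersected at this z (z outside [0, 10]); the cylinder at (13, 15): section is a regular 12-gon, circumradius r=9.5 (area = (12/2)·9.500²·sin(360°/12) = 270.75 mm²); Taking the first minus the rest: the first operand is absent here, so nothing remains; the cube at (2, 11.5) (footprint 13×23.5) is included at this height (area 305.50 mm²); Taking the union: only the 13×23.5 cube at (2, 11.5) is present, so the union is just that shape — area = 305.50 mm². So its area = 305.50 mm². Layer 86 is larger (305.50 vs 243.00 mm²).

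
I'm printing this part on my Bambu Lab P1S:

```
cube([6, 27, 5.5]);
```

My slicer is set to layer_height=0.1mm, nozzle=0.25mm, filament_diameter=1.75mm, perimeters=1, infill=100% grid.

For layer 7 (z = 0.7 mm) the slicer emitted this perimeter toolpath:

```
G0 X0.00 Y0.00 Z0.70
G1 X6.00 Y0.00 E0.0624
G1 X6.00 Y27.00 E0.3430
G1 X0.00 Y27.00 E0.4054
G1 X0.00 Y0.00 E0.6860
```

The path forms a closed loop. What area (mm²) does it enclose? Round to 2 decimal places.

162.00 mm²

Apply the shoelace formula to the sequence of (X, Y) vertices; enclosed area = 162.00 mm².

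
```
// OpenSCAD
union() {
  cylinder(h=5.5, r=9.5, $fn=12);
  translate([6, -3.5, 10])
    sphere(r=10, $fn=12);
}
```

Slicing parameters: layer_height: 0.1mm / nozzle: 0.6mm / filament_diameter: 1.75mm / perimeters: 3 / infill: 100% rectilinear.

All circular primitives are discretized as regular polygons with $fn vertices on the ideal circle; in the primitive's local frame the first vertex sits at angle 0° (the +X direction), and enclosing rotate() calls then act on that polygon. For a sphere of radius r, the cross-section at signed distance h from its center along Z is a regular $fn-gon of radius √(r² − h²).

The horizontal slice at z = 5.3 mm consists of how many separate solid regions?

1

At z = 5.3 mm: the r=9.5 cylinder gives a regular 12-gon of circumradius 9.5 (constant along its height); the sphere at (6, -3.5): section is a regular 12-gon, circumradius = √(r²−h²) = √(10²−4.7²) = 8.827; Taking the union: the regions partially overlap (shared area 130.56 mm²), so overlapping operands fuse into one piece — 1 connected region. The result has 1 disconnected region.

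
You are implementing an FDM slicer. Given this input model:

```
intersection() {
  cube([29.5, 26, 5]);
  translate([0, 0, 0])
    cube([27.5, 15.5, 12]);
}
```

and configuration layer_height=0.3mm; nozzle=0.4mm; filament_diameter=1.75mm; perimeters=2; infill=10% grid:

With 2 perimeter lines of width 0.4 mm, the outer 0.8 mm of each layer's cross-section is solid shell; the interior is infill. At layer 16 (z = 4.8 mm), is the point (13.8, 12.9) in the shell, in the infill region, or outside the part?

infill

At z = 4.8 mm: the cube is present — its section is the full 29.5×26 rectangle; the cube is present — its section is the full 27.5×15.5 rectangle; Taking the intersection: the 27.5×15.5 cube lies inside the 29.5×26 cube, so the common part is the 27.5×15.5 cube itself — 1 connected region. Overall, the cross-section is a single solid region. The nearest boundary edge runs (0.00, 15.50)→(27.50, 15.50); distance from the point to it = 2.60 mm. The point is inside the cross-section and 2.60 mm from the nearest boundary — more than the 0.8 mm shell width (2 × 0.4), so it's in the infill interior.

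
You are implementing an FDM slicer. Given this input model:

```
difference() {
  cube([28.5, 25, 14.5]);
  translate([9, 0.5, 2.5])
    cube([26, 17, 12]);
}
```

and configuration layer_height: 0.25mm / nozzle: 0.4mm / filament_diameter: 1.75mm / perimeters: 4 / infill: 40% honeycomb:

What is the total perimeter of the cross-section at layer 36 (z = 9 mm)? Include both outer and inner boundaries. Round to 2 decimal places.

146.00 mm

At z = 9 mm: the 28.5×25 cube contributes its full rectangle (perimeter 107.00 mm); the 26×17 cube at (9, 0.5) contributes its full rectangle (perimeter 86.00 mm); After the difference (first − rest): starting from the 28.5×25 cube, the 26×17 cube at (9, 0.5) partially overlaps it — only the 331.50 mm² overlap (of its 442.00 mm²) is removed, clipping the outline — boundary = 146.00 mm. Overall, the cross-section is a single solid region. Total boundary length (outer) = 146.00 mm.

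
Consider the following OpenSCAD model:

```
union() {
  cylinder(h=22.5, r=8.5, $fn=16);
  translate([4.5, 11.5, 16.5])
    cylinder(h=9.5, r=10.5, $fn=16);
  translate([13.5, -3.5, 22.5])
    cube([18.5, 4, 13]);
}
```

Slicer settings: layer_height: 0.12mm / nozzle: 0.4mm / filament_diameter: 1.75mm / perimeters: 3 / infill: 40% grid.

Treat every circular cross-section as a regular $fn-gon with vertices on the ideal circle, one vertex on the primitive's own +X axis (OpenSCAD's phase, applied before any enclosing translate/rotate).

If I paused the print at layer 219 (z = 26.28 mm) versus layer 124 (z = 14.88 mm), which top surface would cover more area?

layer 124 (z = 14.88 mm)

Layer 219 (z = 26.28): the cylinder is not intersected at this z (z outside [0, 22.5]); the cylinder at (4.5, 11.5) does not reach this height (z outside [16.5, 26]); the cube at (13.5, -3.5) (footprint 18.5×4) is included at this height (area 74.00 mm²); Merging all regions: only the 18.5×4 cube at (13.5, -3.5) is present, so the union is just that shape — area = 74.00 mm². So its area = 74.00 mm². Layer 124 (z = 14.88): the r=8.5 cylinder gives a regular 16-gon of circumradius 8.5 (constant along its height) (area = (16/2)·8.500²·sin(360°/16) = 221.19 mm²); the cylinder at (4.5, 11.5) is absent (z outside [16.5, 26]); the cube at (13.5, -3.5) is not intersected at this z (z outside [22.5, 35.5]); Taking the union: only the r=8.5 cylinder is present, so the union is just that shape — area = 221.19 mm². So its area = 221.19 mm². Layer 124 is larger (221.19 vs 74.00 mm²).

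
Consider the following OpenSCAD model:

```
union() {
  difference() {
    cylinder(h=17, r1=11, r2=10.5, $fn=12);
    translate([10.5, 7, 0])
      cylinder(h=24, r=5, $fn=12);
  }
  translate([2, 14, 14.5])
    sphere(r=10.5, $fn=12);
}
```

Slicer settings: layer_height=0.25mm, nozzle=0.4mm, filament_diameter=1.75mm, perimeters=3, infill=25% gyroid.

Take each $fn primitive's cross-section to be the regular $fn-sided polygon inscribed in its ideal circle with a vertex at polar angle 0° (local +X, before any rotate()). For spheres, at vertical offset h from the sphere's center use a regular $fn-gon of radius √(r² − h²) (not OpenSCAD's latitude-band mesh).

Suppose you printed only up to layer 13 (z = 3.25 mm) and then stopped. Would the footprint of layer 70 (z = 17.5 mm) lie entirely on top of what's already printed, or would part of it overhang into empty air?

part overhangs

Compare the two slices. At z = 3.25: the cone contributes a regular 12-gon of circumradius 10.904 (interpolated between r1=11 and r2=10.5 at t=0.191) (area = (12/2)·10.904²·sin(360°/12) = 356.72 mm²); the r=5 cylinder at (10.5, 7) gives a regular 12-gon of circumradius 5 (constant along its height) (area = (12/2)·5.000²·sin(360°/12) = 75.00 mm²); Taking the first minus the rest: starting from the cone (356.72 mm²), the r=5 cylinder at (10.5, 7) partially overlaps it — only the 16.13 mm² overlap (of its 75.00 mm²) is removed, clipping the outline — area = 340.59 mm²; the sphere at (2, 14) is not intersected at this z (|z−center|=11.250 > r=10.5); Taking the union: only the result so far is present, so the union is just that shape — area = 340.59 mm². At z = 17.5: the cone is not intersected at this z (z outside [0, 17]); the cylinder at (10.5, 7): section is a regular 12-gon, circumradius r=5 (area = (12/2)·5.000²·sin(360°/12) = 75.00 mm²); Subtracting the remaining from the first: the first operand is absent here, so nothing remains; the sphere at (2, 14): section is a regular 12-gon, circumradius = √(r²−h²) = √(10.5²−3²) = 10.062 (area = (12/2)·10.062²·sin(360°/12) = 303.75 mm²); Taking the union: only the r=10.5 sphere at (2, 14) is present, so the union is just that shape — area = 303.75 mm². Checking containment: at z = 17.5 the cross-section extends beyond the z = 3.25 cross-section by about 244.79 mm².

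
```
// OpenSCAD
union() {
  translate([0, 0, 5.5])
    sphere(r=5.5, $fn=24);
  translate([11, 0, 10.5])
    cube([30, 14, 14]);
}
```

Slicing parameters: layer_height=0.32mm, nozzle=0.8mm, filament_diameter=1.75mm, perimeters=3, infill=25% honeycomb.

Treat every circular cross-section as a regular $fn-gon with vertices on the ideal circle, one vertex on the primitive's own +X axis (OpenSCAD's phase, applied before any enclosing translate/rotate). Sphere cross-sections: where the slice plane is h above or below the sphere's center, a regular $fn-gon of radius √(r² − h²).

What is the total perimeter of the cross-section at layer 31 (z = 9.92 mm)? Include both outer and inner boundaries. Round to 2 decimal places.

At z = 9.92 mm: the r=5.5 sphere slices to a regular 24-gon of circumradius 3.273 (√(r²−h²) with h=4.42 from center) (perimeter = 2·24·3.273·sin(180°/24) = 20.51 mm); the cube at (11, 0) is not intersected at this z (z outside [10.5, 24.5]); Taking the union: only the r=5.5 sphere is present, so the union is just that shape — boundary = 20.51 mm. Overall, the cross-section is a single solid region. Total boundary length (outer) = 20.51 mm.

20.51 mm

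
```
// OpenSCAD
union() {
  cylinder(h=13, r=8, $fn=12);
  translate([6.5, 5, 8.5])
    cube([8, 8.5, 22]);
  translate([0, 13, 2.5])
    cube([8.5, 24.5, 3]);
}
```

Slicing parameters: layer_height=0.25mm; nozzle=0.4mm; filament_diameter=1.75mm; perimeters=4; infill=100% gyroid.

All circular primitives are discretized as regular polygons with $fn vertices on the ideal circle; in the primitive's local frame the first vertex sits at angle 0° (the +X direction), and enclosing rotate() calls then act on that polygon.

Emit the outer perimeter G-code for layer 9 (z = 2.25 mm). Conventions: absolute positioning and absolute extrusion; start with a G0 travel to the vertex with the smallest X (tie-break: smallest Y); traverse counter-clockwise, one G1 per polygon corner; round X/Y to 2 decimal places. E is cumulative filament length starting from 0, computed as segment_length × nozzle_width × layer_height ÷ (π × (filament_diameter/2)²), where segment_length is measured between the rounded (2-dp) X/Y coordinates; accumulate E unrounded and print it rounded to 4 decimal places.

G0 X-8.00 Y0.00 Z2.25
G1 X-6.93 Y-4.00 E0.1721
G1 X-4.00 Y-6.93 E0.3444
G1 X0.00 Y-8.00 E0.5166
G1 X4.00 Y-6.93 E0.6887
G1 X6.93 Y-4.00 E0.8610
G1 X8.00 Y0.00 E1.0331
G1 X6.93 Y4.00 E1.2053
G1 X4.00 Y6.93 E1.3776
G1 X0.00 Y8.00 E1.5497
G1 X-4.00 Y6.93 E1.7219
G1 X-6.93 Y4.00 E1.8941
G1 X-8.00 Y0.00 E2.0663

At z = 2.25 mm: the r=8 cylinder contributes a regular 12-gon of circumradius 8; the cube at (6.5, 5) is not intersected at this z (z outside [8.5, 30.5]); the cube at (0, 13) is not intersected at this z (z outside [2.5, 5.5]); Combining (union): only the r=8 cylinder is present, so the union is just that shape — 1 connected region. The outline is a single polygon with 12 vertices. Extrusion per mm of travel: 0.4 × 0.25 / (π × 0.875²) = 0.041575. Accumulating E over each segment gives final E = 2.0663.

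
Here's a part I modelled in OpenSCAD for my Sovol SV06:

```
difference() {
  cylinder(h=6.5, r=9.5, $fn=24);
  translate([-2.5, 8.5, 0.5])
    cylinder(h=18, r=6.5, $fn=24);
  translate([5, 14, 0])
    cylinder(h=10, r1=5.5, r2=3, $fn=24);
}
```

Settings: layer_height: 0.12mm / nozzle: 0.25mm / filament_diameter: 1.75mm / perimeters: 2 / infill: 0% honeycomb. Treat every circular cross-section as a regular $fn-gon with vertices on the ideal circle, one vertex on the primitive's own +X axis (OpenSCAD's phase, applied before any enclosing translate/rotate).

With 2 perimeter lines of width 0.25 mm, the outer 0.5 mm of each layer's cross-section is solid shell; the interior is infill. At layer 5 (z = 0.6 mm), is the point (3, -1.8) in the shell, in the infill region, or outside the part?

At z = 0.6 mm: the r=9.5 cylinder gives a regular 24-gon of circumradius 9.5 (constant along its height); the r=6.5 cylinder at (-2.5, 8.5) gives a regular 24-gon of circumradius 6.5 (constant along its height); the cone at (5, 14) contributes a regular 24-gon of circumradius 5.350 (interpolated between r1=5.5 and r2=3 at t=0.060); Subtracting the remaining from the first: starting from the r=9.5 cylinder, the r=6.5 cylinder at (-2.5, 8.5) partially overlaps it — only the 63.15 mm² overlap (of its 131.22 mm²) is removed, clipping the outline; the cone at (5, 14) misses the remaining region (no effect) — 1 connected region. Overall, the cross-section is a single solid region. The nearest boundary edge runs (-0.82, 2.22)→(0.75, 2.87); distance from the point to it = 5.18 mm. The point is inside the cross-section and 5.18 mm from the nearest boundary — more than the 0.5 mm shell width (2 × 0.25), so it's in the infill interior.

infill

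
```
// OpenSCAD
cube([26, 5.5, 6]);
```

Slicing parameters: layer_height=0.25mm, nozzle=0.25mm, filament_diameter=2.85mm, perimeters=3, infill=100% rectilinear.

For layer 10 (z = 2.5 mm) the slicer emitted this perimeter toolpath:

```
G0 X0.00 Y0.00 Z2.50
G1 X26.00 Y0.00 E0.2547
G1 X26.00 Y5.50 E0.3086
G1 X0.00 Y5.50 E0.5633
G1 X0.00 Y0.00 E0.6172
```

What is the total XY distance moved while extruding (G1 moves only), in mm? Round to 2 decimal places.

Sum the Euclidean lengths of each G1 segment: total = 63.00 mm.

63.00 mm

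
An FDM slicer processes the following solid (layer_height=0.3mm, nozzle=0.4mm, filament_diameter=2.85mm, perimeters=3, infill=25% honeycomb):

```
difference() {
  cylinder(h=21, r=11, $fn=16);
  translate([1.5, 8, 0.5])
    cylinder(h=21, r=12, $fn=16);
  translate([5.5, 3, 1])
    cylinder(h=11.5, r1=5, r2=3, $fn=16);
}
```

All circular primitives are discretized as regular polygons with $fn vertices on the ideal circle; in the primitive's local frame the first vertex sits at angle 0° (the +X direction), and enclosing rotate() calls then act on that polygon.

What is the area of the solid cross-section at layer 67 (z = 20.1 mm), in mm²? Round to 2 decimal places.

146.99 mm²

At z = 20.1 mm: the r=11 cylinder contributes a regular 16-gon of circumradius 11 (area = (16/2)·11.000²·sin(360°/16) = 370.44 mm²); the r=12 cylinder at (1.5, 8) gives a regular 16-gon of circumradius 12 (constant along its height) (area = (16/2)·12.000²·sin(360°/16) = 440.85 mm²); the cone at (5.5, 3) is not intersected at this z (z outside [1, 12.5]); After the difference (first − rest): starting from the r=11 cylinder (370.44 mm²), the r=12 cylinder at (1.5, 8) partially overlaps it — only the 223.45 mm² overlap (of its 440.85 mm²) is removed, clipping the outline — area = 146.99 mm². Overall, the cross-section is a single solid region. Net area = 146.99 mm².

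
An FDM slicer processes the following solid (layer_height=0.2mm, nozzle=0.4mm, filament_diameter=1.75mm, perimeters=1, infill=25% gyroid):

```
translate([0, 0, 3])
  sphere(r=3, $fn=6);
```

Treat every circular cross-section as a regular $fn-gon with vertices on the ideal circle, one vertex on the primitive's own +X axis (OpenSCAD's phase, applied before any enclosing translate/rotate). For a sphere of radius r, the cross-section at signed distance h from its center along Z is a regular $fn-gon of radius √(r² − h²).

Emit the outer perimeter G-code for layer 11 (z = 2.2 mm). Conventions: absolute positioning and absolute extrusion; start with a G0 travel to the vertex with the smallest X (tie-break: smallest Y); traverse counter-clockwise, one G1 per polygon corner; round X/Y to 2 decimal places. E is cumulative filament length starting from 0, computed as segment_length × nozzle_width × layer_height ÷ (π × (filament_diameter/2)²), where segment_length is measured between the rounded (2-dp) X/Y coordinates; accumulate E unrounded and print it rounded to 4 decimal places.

At z = 2.2 mm: the sphere: section is a regular 6-gon, circumradius = √(r²−h²) = √(3²−0.8²) = 2.891. The outline is a single polygon with 6 vertices. Extrusion per mm of travel: 0.4 × 0.2 / (π × 0.875²) = 0.033260. Accumulating E over each segment gives final E = 0.5767.

G0 X-2.89 Y0.00 Z2.20
G1 X-1.45 Y-2.50 E0.0960
G1 X1.45 Y-2.50 E0.1924
G1 X2.89 Y0.00 E0.2884
G1 X1.45 Y2.50 E0.3843
G1 X-1.45 Y2.50 E0.4808
G1 X-2.89 Y0.00 E0.5767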